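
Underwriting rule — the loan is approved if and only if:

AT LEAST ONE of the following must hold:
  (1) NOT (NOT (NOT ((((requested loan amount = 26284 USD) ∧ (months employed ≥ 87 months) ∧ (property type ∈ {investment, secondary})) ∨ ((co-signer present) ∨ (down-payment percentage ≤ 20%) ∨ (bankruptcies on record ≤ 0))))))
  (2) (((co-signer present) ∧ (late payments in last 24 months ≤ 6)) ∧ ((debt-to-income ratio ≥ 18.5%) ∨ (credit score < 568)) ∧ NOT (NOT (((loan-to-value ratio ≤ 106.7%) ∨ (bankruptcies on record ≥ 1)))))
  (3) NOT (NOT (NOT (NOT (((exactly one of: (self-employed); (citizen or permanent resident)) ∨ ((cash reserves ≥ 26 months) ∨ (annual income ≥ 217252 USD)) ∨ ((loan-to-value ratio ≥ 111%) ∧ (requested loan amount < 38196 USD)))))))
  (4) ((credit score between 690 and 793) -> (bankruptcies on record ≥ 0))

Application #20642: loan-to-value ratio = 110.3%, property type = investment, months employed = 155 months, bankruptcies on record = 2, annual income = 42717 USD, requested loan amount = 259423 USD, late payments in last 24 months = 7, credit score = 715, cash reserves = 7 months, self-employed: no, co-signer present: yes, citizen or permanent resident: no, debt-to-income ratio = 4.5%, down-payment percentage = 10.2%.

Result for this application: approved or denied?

Approved

Atomic conditions:
  requested loan amount = 26284 USD: 259423 == 26284 is false
  months employed ≥ 87 months: 155 ≥ 87 is true
  property type ∈ {investment, secondary}: investment is in the set → true
  co-signer present: yes → true
  down-payment percentage ≤ 20%: 10.2 ≤ 20 is true
  bankruptcies on record ≤ 0: 2 ≤ 0 is false
  late payments in last 24 months ≤ 6: 7 ≤ 6 is false
  debt-to-income ratio ≥ 18.5%: 4.5 ≥ 18.5 is false
  credit score < 568: 715 < 568 is false
  loan-to-value ratio ≤ 106.7%: 110.3 ≤ 106.7 is false
  bankruptcies on record ≥ 1: 2 ≥ 1 is true
  self-employed: no → false
  citizen or permanent resident: no → false
  cash reserves ≥ 26 months: 7 ≥ 26 is false
  annual income ≥ 217252 USD: 42717 ≥ 217252 is false
  loan-to-value ratio ≥ 111%: 110.3 ≥ 111 is false
  requested loan amount < 38196 USD: 259423 < 38196 is false
  credit score between 690 and 793: 715 in [690, 793] is true
  bankruptcies on record ≥ 0: 2 ≥ 0 is true
Combine:
[1.1.1.1.1] false AND true AND true = false
[1.1.1.1.2] true OR true OR false = true
[1.1.1.1] false OR true = true
[1.1.1] NOT true = false
[1.1] NOT false = true
[1] NOT true = false
[2.1] true AND false = false
[2.2] false OR false = false
[2.3.1.1] false OR true = true
[2.3.1] NOT true = false
[2.3] NOT false = true
[2] false AND false AND true = false
[3.1.1.1.1.1] exactly-one(false, false) = false
[3.1.1.1.1.2] false OR false = false
[3.1.1.1.1.3] false AND false = false
[3.1.1.1.1] false OR false OR false = false
[3.1.1.1] NOT false = true
[3.1.1] NOT true = false
[3.1] NOT false = true
[3] NOT true = false
[4] true → true = true
[root] false OR false OR false OR true = true
Overall: true → approved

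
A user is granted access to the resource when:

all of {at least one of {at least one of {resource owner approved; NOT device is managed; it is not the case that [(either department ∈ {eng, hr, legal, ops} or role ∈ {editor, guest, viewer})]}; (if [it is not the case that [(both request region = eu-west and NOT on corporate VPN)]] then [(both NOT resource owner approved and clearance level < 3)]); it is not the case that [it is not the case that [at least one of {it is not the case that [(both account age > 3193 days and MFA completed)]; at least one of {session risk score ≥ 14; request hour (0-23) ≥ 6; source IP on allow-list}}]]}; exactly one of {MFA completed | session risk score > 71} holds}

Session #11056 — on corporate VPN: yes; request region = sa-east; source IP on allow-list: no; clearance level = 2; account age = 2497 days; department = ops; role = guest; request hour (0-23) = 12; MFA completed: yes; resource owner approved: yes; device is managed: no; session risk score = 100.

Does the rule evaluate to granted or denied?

Atomic conditions:
  resource owner approved: yes → true
  NOT device is managed: no → true
  department ∈ {eng, hr, legal, ops}: ops is in the set → true
  role ∈ {editor, guest, viewer}: guest is in the set → true
  request region = eu-west: sa-east == eu-west is false
  NOT on corporate VPN: yes → false
  NOT resource owner approved: yes → false
  clearance level < 3: 2 < 3 is true
  account age > 3193 days: 2497 > 3193 is false
  MFA completed: yes → true
  session risk score ≥ 14: 100 ≥ 14 is true
  request hour (0-23) ≥ 6: 12 ≥ 6 is true
  source IP on allow-list: no → false
  session risk score > 71: 100 > 71 is true
Combine:
[1.1.3.1] true OR true = true
[1.1.3] NOT true = false
[1.1] true OR true OR false = true
[1.2.1.1] false AND false = false
[1.2.1] NOT false = true
[1.2.2] false AND true = false
[1.2] true → false = false
[1.3.1.1.1.1] false AND true = false
[1.3.1.1.1] NOT false = true
[1.3.1.1.2] true OR true OR false = true
[1.3.1.1] true OR true = true
[1.3.1] NOT true = false
[1.3] NOT false = true
[1] true OR false OR true = true
[2] exactly-one(true, true) = false
[root] true AND false = false
Overall: false → denied

Denied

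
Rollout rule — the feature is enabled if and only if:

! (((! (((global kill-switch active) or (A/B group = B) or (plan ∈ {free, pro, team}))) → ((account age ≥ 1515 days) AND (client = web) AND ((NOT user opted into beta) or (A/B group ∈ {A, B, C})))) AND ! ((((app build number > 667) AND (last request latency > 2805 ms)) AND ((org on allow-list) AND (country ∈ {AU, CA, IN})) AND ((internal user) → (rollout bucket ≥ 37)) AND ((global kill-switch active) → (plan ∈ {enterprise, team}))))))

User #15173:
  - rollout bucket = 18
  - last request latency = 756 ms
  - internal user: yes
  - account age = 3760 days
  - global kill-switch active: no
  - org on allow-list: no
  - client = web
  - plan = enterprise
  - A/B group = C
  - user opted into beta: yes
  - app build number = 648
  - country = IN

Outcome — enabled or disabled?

Disabled

Atomic conditions:
  global kill-switch active: no → false
  A/B group = B: C == B is false
  plan ∈ {free, pro, team}: enterprise is not in the set → false
  account age ≥ 1515 days: 3760 ≥ 1515 is true
  client = web: web == web is true
  NOT user opted into beta: yes → false
  A/B group ∈ {A, B, C}: C is in the set → true
  app build number > 667: 648 > 667 is false
  last request latency > 2805 ms: 756 > 2805 is false
  org on allow-list: no → false
  country ∈ {AU, CA, IN}: IN is in the set → true
  internal user: yes → true
  rollout bucket ≥ 37: 18 ≥ 37 is false
  plan ∈ {enterprise, team}: enterprise is in the set → true
Combine:
[1.1.1.1] false OR false OR false = false
[1.1.1] NOT false = true
[1.1.2.3] false OR true = true
[1.1.2] true AND true AND true = true
[1.1] true → true = true
[1.2.1.1] false AND false = false
[1.2.1.2] false AND true = false
[1.2.1.3] true → false = false
[1.2.1.4] false → true (antecedent false ⇒ implication holds) = true
[1.2.1] false AND false AND false AND true = false
[1.2] NOT false = true
[1] true AND true = true
[root] NOT true = false
Overall: false → disabled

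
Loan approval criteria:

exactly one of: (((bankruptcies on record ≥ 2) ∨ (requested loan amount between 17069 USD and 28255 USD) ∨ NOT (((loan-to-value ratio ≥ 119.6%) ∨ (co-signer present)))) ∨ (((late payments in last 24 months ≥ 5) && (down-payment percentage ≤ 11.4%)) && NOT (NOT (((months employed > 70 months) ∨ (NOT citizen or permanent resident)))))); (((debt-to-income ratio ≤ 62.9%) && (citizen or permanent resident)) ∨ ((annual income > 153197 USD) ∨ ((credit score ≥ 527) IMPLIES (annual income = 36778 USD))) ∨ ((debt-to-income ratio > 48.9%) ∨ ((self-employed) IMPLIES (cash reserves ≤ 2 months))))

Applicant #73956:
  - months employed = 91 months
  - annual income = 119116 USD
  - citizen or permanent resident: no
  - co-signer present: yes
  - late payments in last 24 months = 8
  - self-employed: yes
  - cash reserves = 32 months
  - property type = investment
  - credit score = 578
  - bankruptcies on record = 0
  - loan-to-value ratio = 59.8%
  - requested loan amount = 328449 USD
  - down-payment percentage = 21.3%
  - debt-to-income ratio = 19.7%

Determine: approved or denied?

Denied

Atomic conditions:
  bankruptcies on record ≥ 2: 0 ≥ 2 is false
  requested loan amount between 17069 USD and 28255 USD: 328449 in [17069, 28255] is false
  loan-to-value ratio ≥ 119.6%: 59.8 ≥ 119.6 is false
  co-signer present: yes → true
  late payments in last 24 months ≥ 5: 8 ≥ 5 is true
  down-payment percentage ≤ 11.4%: 21.3 ≤ 11.4 is false
  months employed > 70 months: 91 > 70 is true
  NOT citizen or permanent resident: no → true
  debt-to-income ratio ≤ 62.9%: 19.7 ≤ 62.9 is true
  citizen or permanent resident: no → false
  annual income > 153197 USD: 119116 > 153197 is false
  credit score ≥ 527: 578 ≥ 527 is true
  annual income = 36778 USD: 119116 == 36778 is false
  debt-to-income ratio > 48.9%: 19.7 > 48.9 is false
  self-employed: yes → true
  cash reserves ≤ 2 months: 32 ≤ 2 is false
Combine:
[1.1.3.1] false OR true = true
[1.1.3] NOT true = false
[1.1] false OR false OR false = false
[1.2.1] true AND false = false
[1.2.2.1.1] true OR true = true
[1.2.2.1] NOT true = false
[1.2.2] NOT false = true
[1.2] false AND true = false
[1] false OR false = false
[2.1] true AND false = false
[2.2.2] true → false = false
[2.2] false OR false = false
[2.3.2] true → false = false
[2.3] false OR false = false
[2] false OR false OR false = false
[root] exactly-one(false, false) = false
Overall: false → denied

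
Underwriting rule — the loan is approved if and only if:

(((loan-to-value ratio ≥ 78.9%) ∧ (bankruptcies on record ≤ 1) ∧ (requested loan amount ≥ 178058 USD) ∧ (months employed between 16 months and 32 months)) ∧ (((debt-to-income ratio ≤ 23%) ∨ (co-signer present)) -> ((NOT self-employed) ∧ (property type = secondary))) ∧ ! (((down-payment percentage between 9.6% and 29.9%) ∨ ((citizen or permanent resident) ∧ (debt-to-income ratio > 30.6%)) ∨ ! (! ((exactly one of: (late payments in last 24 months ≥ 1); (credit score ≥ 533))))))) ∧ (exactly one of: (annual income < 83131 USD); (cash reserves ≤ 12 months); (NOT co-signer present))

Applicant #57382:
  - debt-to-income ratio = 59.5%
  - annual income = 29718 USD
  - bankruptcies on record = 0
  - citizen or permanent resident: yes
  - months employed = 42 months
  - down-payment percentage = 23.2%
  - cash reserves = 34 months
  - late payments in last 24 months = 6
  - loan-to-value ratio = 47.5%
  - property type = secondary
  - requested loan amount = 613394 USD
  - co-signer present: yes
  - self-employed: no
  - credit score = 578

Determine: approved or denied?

Denied

Atomic conditions:
  loan-to-value ratio ≥ 78.9%: 47.5 ≥ 78.9 is false
  bankruptcies on record ≤ 1: 0 ≤ 1 is true
  requested loan amount ≥ 178058 USD: 613394 ≥ 178058 is true
  months employed between 16 months and 32 months: 42 in [16, 32] is false
  debt-to-income ratio ≤ 23%: 59.5 ≤ 23 is false
  co-signer present: yes → true
  NOT self-employed: no → true
  property type = secondary: secondary == secondary is true
  down-payment percentage between 9.6% and 29.9%: 23.2 in [9.6, 29.9] is true
  citizen or permanent resident: yes → true
  debt-to-income ratio > 30.6%: 59.5 > 30.6 is true
  late payments in last 24 months ≥ 1: 6 ≥ 1 is true
  credit score ≥ 533: 578 ≥ 533 is true
  annual income < 83131 USD: 29718 < 83131 is true
  cash reserves ≤ 12 months: 34 ≤ 12 is false
  NOT co-signer present: yes → false
Combine:
[1.1] false AND true AND true AND false = false
[1.2.1] false OR true = true
[1.2.2] true AND true = true
[1.2] true → true = true
[1.3.1.2] true AND true = true
[1.3.1.3.1.1] exactly-one(true, true) = false
[1.3.1.3.1] NOT false = true
[1.3.1.3] NOT true = false
[1.3.1] true OR true OR false = true
[1.3] NOT true = false
[1] false AND true AND false = false
[2] exactly-one(true, false, false) = true
[root] false AND true = false
Overall: false → denied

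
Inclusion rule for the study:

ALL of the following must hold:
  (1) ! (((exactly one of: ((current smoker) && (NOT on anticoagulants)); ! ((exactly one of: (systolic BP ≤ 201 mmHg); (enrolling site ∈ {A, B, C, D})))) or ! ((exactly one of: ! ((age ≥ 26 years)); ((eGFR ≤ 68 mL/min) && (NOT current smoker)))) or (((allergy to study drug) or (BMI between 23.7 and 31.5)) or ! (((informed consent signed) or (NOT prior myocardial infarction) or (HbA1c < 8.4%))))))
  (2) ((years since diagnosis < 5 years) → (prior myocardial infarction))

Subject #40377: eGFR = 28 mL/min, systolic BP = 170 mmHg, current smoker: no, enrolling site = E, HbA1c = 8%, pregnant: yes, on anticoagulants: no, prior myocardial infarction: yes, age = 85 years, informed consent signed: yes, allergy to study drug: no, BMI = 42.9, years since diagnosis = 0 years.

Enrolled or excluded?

Atomic conditions:
  current smoker: no → false
  NOT on anticoagulants: no → true
  systolic BP ≤ 201 mmHg: 170 ≤ 201 is true
  enrolling site ∈ {A, B, C, D}: E is not in the set → false
  age ≥ 26 years: 85 ≥ 26 is true
  eGFR ≤ 68 mL/min: 28 ≤ 68 is true
  NOT current smoker: no → true
  allergy to study drug: no → false
  BMI between 23.7 and 31.5: 42.9 in [23.7, 31.5] is false
  informed consent signed: yes → true
  NOT prior myocardial infarction: yes → false
  HbA1c < 8.4%: 8 < 8.4 is true
  years since diagnosis < 5 years: 0 < 5 is true
  prior myocardial infarction: yes → true
Combine:
[1.1.1.1] false AND true = false
[1.1.1.2.1] exactly-one(true, false) = true
[1.1.1.2] NOT true = false
[1.1.1] exactly-one(false, false) = false
[1.1.2.1.1] NOT true = false
[1.1.2.1.2] true AND true = true
[1.1.2.1] exactly-one(false, true) = true
[1.1.2] NOT true = false
[1.1.3.1] false OR false = false
[1.1.3.2.1] true OR false OR true = true
[1.1.3.2] NOT true = false
[1.1.3] false OR false = false
[1.1] false OR false OR false = false
[1] NOT false = true
[2] true → true = true
[root] true AND true = true
Overall: true → enrolled

Enrolled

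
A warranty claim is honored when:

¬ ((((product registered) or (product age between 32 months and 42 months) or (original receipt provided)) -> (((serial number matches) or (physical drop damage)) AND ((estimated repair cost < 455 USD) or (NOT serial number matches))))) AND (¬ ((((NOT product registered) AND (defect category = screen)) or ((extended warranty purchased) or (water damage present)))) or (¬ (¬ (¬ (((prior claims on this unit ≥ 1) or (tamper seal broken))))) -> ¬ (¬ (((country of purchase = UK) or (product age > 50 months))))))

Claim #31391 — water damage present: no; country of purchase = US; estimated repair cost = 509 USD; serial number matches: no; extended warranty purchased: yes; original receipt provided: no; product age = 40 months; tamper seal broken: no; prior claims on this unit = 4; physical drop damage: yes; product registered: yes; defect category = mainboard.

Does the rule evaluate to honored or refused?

Atomic conditions:
  product registered: yes → true
  product age between 32 months and 42 months: 40 in [32, 42] is true
  original receipt provided: no → false
  serial number matches: no → false
  physical drop damage: yes → true
  estimated repair cost < 455 USD: 509 < 455 is false
  NOT serial number matches: no → true
  NOT product registered: yes → false
  defect category = screen: mainboard == screen is false
  extended warranty purchased: yes → true
  water damage present: no → false
  prior claims on this unit ≥ 1: 4 ≥ 1 is true
  tamper seal broken: no → false
  country of purchase = UK: US == UK is false
  product age > 50 months: 40 > 50 is false
Combine:
[1.1.1] true OR true OR false = true
[1.1.2.1] false OR true = true
[1.1.2.2] false OR true = true
[1.1.2] true AND true = true
[1.1] true → true = true
[1] NOT true = false
[2.1.1.1] false AND false = false
[2.1.1.2] true OR false = true
[2.1.1] false OR true = true
[2.1] NOT true = false
[2.2.1.1.1.1] true OR false = true
[2.2.1.1.1] NOT true = false
[2.2.1.1] NOT false = true
[2.2.1] NOT true = false
[2.2.2.1.1] false OR false = false
[2.2.2.1] NOT false = true
[2.2.2] NOT true = false
[2.2] false → false (antecedent false ⇒ implication holds) = true
[2] false OR true = true
[root] false AND true = false
Overall: false → refused

Refused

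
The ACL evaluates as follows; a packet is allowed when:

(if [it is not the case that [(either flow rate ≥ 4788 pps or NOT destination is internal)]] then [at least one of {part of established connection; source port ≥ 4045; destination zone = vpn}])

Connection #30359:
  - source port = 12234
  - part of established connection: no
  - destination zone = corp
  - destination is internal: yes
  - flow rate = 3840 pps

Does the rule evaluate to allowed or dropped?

Atomic conditions:
  flow rate ≥ 4788 pps: 3840 ≥ 4788 is false
  NOT destination is internal: yes → false
  part of established connection: no → false
  source port ≥ 4045: 12234 ≥ 4045 is true
  destination zone = vpn: corp == vpn is false
Combine:
[1.1] false OR false = false
[1] NOT false = true
[2] false OR true OR false = true
[root] true → true = true
Overall: true → allowed

Allowed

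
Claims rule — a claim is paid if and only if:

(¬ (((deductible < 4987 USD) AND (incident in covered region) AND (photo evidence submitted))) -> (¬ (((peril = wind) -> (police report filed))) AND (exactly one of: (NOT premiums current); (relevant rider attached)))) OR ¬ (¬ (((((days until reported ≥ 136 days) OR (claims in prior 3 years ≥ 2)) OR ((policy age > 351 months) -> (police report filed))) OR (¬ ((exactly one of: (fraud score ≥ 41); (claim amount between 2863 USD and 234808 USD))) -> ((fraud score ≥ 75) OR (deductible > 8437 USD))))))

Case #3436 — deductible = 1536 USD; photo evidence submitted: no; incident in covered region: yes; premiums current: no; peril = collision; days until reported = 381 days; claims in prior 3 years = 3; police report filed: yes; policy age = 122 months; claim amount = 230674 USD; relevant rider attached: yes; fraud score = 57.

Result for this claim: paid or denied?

Paid

Atomic conditions:
  deductible < 4987 USD: 1536 < 4987 is true
  incident in covered region: yes → true
  photo evidence submitted: no → false
  peril = wind: collision == wind is false
  police report filed: yes → true
  NOT premiums current: no → true
  relevant rider attached: yes → true
  days until reported ≥ 136 days: 381 ≥ 136 is true
  claims in prior 3 years ≥ 2: 3 ≥ 2 is true
  policy age > 351 months: 122 > 351 is false
  fraud score ≥ 41: 57 ≥ 41 is true
  claim amount between 2863 USD and 234808 USD: 230674 in [2863, 234808] is true
  fraud score ≥ 75: 57 ≥ 75 is false
  deductible > 8437 USD: 1536 > 8437 is false
Combine:
[1.1.1] true AND true AND false = false
[1.1] NOT false = true
[1.2.1.1] false → true (antecedent false ⇒ implication holds) = true
[1.2.1] NOT true = false
[1.2.2] exactly-one(true, true) = false
[1.2] false AND false = false
[1] true → false = false
[2.1.1.1.1] true OR true = true
[2.1.1.1.2] false → true (antecedent false ⇒ implication holds) = true
[2.1.1.1] true OR true = true
[2.1.1.2.1.1] exactly-one(true, true) = false
[2.1.1.2.1] NOT false = true
[2.1.1.2.2] false OR false = false
[2.1.1.2] true → false = false
[2.1.1] true OR false = true
[2.1] NOT true = false
[2] NOT false = true
[root] false OR true = true
Overall: true → paid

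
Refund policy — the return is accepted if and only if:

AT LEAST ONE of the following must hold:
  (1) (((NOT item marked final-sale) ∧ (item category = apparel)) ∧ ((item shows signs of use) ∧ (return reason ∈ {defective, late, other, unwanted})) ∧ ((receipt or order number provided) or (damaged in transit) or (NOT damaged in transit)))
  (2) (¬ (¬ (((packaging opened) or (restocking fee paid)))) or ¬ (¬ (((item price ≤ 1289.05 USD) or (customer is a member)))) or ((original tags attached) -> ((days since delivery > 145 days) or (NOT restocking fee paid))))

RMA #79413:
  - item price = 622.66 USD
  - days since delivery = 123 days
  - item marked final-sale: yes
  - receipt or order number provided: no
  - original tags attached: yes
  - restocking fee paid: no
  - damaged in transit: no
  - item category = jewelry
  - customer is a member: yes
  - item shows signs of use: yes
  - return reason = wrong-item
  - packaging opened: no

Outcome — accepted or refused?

Atomic conditions:
  NOT item marked final-sale: yes → false
  item category = apparel: jewelry == apparel is false
  item shows signs of use: yes → true
  return reason ∈ {defective, late, other, unwanted}: wrong-item is not in the set → false
  receipt or order number provided: no → false
  damaged in transit: no → false
  NOT damaged in transit: no → true
  packaging opened: no → false
  restocking fee paid: no → false
  item price ≤ 1289.05 USD: 622.66 ≤ 1289.05 is true
  customer is a member: yes → true
  original tags attached: yes → true
  days since delivery > 145 days: 123 > 145 is false
  NOT restocking fee paid: no → true
Combine:
[1.1] false AND false = false
[1.2] true AND false = false
[1.3] false OR false OR true = true
[1] false AND false AND true = false
[2.1.1.1] false OR false = false
[2.1.1] NOT false = true
[2.1] NOT true = false
[2.2.1.1] true OR true = true
[2.2.1] NOT true = false
[2.2] NOT false = true
[2.3.2] false OR true = true
[2.3] true → true = true
[2] false OR true OR true = true
[root] false OR true = true
Overall: true → accepted

Accepted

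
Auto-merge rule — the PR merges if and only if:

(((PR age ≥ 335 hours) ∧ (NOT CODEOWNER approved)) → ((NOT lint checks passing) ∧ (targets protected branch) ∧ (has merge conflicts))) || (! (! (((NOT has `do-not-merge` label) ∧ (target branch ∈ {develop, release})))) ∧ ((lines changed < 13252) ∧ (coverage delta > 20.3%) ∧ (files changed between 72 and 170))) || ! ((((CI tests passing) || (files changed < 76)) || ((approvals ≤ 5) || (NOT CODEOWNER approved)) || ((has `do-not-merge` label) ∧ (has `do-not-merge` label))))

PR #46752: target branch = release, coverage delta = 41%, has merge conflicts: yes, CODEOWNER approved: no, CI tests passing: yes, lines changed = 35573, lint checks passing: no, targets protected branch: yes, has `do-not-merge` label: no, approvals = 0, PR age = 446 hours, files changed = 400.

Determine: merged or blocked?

Atomic conditions:
  PR age ≥ 335 hours: 446 ≥ 335 is true
  NOT CODEOWNER approved: no → true
  NOT lint checks passing: no → true
  targets protected branch: yes → true
  has merge conflicts: yes → true
  NOT has `do-not-merge` label: no → true
  target branch ∈ {develop, release}: release is in the set → true
  lines changed < 13252: 35573 < 13252 is false
  coverage delta > 20.3%: 41 > 20.3 is true
  files changed between 72 and 170: 400 in [72, 170] is false
  CI tests passing: yes → true
  files changed < 76: 400 < 76 is false
  approvals ≤ 5: 0 ≤ 5 is true
  has `do-not-merge` label: no → false
Combine:
[1.1] true AND true = true
[1.2] true AND true AND true = true
[1] true → true = true
[2.1.1.1] true AND true = true
[2.1.1] NOT true = false
[2.1] NOT false = true
[2.2] false AND true AND false = false
[2] true AND false = false
[3.1.1] true OR false = true
[3.1.2] true OR true = true
[3.1.3] false AND false = false
[3.1] true OR true OR false = true
[3] NOT true = false
[root] true OR false OR false = true
Overall: true → merged

Merged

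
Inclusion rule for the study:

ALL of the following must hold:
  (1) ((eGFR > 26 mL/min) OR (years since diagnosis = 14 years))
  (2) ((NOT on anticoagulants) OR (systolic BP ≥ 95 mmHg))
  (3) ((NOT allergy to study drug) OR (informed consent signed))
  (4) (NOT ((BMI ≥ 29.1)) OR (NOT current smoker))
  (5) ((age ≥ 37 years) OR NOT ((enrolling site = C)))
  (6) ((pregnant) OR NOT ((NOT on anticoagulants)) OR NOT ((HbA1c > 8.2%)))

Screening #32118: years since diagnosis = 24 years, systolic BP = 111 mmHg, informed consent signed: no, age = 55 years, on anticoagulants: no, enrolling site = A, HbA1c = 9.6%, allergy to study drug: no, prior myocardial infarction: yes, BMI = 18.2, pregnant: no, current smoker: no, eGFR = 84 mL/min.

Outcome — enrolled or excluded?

Atomic conditions:
  eGFR > 26 mL/min: 84 > 26 is true
  years since diagnosis = 14 years: 24 == 14 is false
  NOT on anticoagulants: no → true
  systolic BP ≥ 95 mmHg: 111 ≥ 95 is true
  NOT allergy to study drug: no → true
  informed consent signed: no → false
  BMI ≥ 29.1: 18.2 ≥ 29.1 is false
  NOT current smoker: no → true
  age ≥ 37 years: 55 ≥ 37 is true
  enrolling site = C: A == C is false
  pregnant: no → false
  HbA1c > 8.2%: 9.6 > 8.2 is true
Combine:
[1] true OR false = true
[2] true OR true = true
[3] true OR false = true
[4.1] NOT false = true
[4] true OR true = true
[5.2] NOT false = true
[5] true OR true = true
[6.2] NOT true = false
[6.3] NOT true = false
[6] false OR false OR false = false
[root] true AND true AND true AND true AND true AND false = false
Overall: false → excluded

Excluded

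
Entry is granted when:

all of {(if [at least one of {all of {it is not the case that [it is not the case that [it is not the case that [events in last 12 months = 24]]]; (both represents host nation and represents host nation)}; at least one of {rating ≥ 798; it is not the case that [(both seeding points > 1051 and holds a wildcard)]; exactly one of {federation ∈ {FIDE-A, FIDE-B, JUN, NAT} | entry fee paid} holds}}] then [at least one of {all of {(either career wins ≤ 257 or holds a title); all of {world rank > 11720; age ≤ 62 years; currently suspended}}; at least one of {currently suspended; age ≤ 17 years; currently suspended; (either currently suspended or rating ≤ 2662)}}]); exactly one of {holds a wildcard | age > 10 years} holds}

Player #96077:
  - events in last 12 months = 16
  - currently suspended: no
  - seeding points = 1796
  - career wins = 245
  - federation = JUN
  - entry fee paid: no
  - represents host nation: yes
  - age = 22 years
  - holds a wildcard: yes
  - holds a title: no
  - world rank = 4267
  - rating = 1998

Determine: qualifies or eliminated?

Atomic conditions:
  events in last 12 months = 24: 16 == 24 is false
  represents host nation: yes → true
  rating ≥ 798: 1998 ≥ 798 is true
  seeding points > 1051: 1796 > 1051 is true
  holds a wildcard: yes → true
  federation ∈ {FIDE-A, FIDE-B, JUN, NAT}: JUN is in the set → true
  entry fee paid: no → false
  career wins ≤ 257: 245 ≤ 257 is true
  holds a title: no → false
  world rank > 11720: 4267 > 11720 is false
  age ≤ 62 years: 22 ≤ 62 is true
  currently suspended: no → false
  age ≤ 17 years: 22 ≤ 17 is false
  rating ≤ 2662: 1998 ≤ 2662 is true
  age > 10 years: 22 > 10 is true
Combine:
[1.1.1.1.1.1] NOT false = true
[1.1.1.1.1] NOT true = false
[1.1.1.1] NOT false = true
[1.1.1.2] true AND true = true
[1.1.1] true AND true = true
[1.1.2.2.1] true AND true = true
[1.1.2.2] NOT true = false
[1.1.2.3] exactly-one(true, false) = true
[1.1.2] true OR false OR true = true
[1.1] true OR true = true
[1.2.1.1] true OR false = true
[1.2.1.2] false AND true AND false = false
[1.2.1] true AND false = false
[1.2.2.4] false OR true = true
[1.2.2] false OR false OR false OR true = true
[1.2] false OR true = true
[1] true → true = true
[2] exactly-one(true, true) = false
[root] true AND false = false
Overall: false → eliminated

Eliminated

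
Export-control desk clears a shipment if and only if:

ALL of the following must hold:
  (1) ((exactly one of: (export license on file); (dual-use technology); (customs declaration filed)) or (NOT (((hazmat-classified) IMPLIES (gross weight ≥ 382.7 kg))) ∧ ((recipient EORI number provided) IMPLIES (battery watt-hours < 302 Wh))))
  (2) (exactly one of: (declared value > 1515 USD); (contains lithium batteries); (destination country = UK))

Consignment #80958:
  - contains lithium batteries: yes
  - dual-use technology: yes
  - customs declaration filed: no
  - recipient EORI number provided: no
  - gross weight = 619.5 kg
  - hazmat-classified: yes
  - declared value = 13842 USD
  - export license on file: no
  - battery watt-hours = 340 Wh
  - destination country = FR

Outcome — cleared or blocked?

Blocked

Atomic conditions:
  export license on file: no → false
  dual-use technology: yes → true
  customs declaration filed: no → false
  hazmat-classified: yes → true
  gross weight ≥ 382.7 kg: 619.5 ≥ 382.7 is true
  recipient EORI number provided: no → false
  battery watt-hours < 302 Wh: 340 < 302 is false
  declared value > 1515 USD: 13842 > 1515 is true
  contains lithium batteries: yes → true
  destination country = UK: FR == UK is false
Combine:
[1.1] exactly-one(false, true, false) = true
[1.2.1.1] true → true = true
[1.2.1] NOT true = false
[1.2.2] false → false (antecedent false ⇒ implication holds) = true
[1.2] false AND true = false
[1] true OR false = true
[2] exactly-one(true, true, false) = false
[root] true AND false = false
Overall: false → blocked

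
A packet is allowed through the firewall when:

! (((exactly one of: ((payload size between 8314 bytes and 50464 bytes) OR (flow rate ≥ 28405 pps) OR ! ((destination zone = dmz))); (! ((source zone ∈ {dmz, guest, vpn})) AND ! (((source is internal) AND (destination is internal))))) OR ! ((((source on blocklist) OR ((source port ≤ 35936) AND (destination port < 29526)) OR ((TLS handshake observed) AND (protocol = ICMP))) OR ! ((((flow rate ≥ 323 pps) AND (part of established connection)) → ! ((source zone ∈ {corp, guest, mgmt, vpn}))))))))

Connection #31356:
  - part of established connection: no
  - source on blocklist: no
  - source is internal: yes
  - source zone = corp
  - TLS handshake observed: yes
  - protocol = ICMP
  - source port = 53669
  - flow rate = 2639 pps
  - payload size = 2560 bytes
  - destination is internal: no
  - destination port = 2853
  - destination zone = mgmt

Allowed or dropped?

Allowed

Atomic conditions:
  payload size between 8314 bytes and 50464 bytes: 2560 in [8314, 50464] is false
  flow rate ≥ 28405 pps: 2639 ≥ 28405 is false
  destination zone = dmz: mgmt == dmz is false
  source zone ∈ {dmz, guest, vpn}: corp is not in the set → false
  source is internal: yes → true
  destination is internal: no → false
  source on blocklist: no → false
  source port ≤ 35936: 53669 ≤ 35936 is false
  destination port < 29526: 2853 < 29526 is true
  TLS handshake observed: yes → true
  protocol = ICMP: ICMP == ICMP is true
  flow rate ≥ 323 pps: 2639 ≥ 323 is true
  part of established connection: no → false
  source zone ∈ {corp, guest, mgmt, vpn}: corp is in the set → true
Combine:
[1.1.1.3] NOT false = true
[1.1.1] false OR false OR true = true
[1.1.2.1] NOT false = true
[1.1.2.2.1] true AND false = false
[1.1.2.2] NOT false = true
[1.1.2] true AND true = true
[1.1] exactly-one(true, true) = false
[1.2.1.1.2] false AND true = false
[1.2.1.1.3] true AND true = true
[1.2.1.1] false OR false OR true = true
[1.2.1.2.1.1] true AND false = false
[1.2.1.2.1.2] NOT true = false
[1.2.1.2.1] false → false (antecedent false ⇒ implication holds) = true
[1.2.1.2] NOT true = false
[1.2.1] true OR false = true
[1.2] NOT true = false
[1] false OR false = false
[root] NOT false = true
Overall: true → allowed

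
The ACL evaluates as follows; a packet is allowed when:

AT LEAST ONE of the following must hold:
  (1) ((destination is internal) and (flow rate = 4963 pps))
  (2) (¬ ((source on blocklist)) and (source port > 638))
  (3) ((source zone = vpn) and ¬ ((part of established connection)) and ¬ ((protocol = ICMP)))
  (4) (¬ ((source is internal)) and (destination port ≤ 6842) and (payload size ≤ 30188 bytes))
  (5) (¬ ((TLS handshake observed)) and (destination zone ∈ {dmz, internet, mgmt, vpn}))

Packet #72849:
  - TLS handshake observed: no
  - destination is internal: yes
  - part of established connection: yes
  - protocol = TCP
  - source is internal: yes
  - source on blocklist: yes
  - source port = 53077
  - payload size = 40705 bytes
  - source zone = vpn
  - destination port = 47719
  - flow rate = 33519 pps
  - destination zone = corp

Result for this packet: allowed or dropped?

Atomic conditions:
  destination is internal: yes → true
  flow rate = 4963 pps: 33519 == 4963 is false
  source on blocklist: yes → true
  source port > 638: 53077 > 638 is true
  source zone = vpn: vpn == vpn is true
  part of established connection: yes → true
  protocol = ICMP: TCP == ICMP is false
  source is internal: yes → true
  destination port ≤ 6842: 47719 ≤ 6842 is false
  payload size ≤ 30188 bytes: 40705 ≤ 30188 is false
  TLS handshake observed: no → false
  destination zone ∈ {dmz, internet, mgmt, vpn}: corp is not in the set → false
Combine:
[1] true AND false = false
[2.1] NOT true = false
[2] false AND true = false
[3.2] NOT true = false
[3.3] NOT false = true
[3] true AND false AND true = false
[4.1] NOT true = false
[4] false AND false AND false = false
[5.1] NOT false = true
[5] true AND false = false
[root] false OR false OR false OR false OR false = false
Overall: false → dropped

Dropped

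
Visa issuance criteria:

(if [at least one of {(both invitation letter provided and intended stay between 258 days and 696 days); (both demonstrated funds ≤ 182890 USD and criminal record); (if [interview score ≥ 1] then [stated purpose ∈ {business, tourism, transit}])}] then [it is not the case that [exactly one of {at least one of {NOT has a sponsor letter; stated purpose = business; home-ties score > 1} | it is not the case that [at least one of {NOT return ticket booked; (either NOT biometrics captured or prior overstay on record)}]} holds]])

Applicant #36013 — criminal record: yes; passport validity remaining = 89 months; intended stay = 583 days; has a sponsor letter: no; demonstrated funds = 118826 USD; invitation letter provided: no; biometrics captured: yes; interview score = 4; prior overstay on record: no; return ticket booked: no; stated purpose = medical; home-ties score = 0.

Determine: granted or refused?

Refused

Atomic conditions:
  invitation letter provided: no → false
  intended stay between 258 days and 696 days: 583 in [258, 696] is true
  demonstrated funds ≤ 182890 USD: 118826 ≤ 182890 is true
  criminal record: yes → true
  interview score ≥ 1: 4 ≥ 1 is true
  stated purpose ∈ {business, tourism, transit}: medical is not in the set → false
  NOT has a sponsor letter: no → true
  stated purpose = business: medical == business is false
  home-ties score > 1: 0 > 1 is false
  NOT return ticket booked: no → true
  NOT biometrics captured: yes → false
  prior overstay on record: no → false
Combine:
[1.1] false AND true = false
[1.2] true AND true = true
[1.3] true → false = false
[1] false OR true OR false = true
[2.1.1] true OR false OR false = true
[2.1.2.1.2] false OR false = false
[2.1.2.1] true OR false = true
[2.1.2] NOT true = false
[2.1] exactly-one(true, false) = true
[2] NOT true = false
[root] true → false = false
Overall: false → refused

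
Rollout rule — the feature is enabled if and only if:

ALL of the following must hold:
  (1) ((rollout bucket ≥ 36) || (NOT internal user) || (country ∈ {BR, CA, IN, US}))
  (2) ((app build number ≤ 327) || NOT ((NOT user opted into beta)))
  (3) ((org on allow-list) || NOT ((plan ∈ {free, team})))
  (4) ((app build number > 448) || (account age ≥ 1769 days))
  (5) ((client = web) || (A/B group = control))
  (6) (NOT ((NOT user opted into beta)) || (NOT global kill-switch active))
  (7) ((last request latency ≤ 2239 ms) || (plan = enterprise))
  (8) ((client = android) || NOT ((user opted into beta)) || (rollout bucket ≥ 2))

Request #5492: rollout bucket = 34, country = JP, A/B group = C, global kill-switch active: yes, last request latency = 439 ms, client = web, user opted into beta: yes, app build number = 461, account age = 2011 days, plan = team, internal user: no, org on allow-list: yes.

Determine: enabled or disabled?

Enabled

Atomic conditions:
  rollout bucket ≥ 36: 34 ≥ 36 is false
  NOT internal user: no → true
  country ∈ {BR, CA, IN, US}: JP is not in the set → false
  app build number ≤ 327: 461 ≤ 327 is false
  NOT user opted into beta: yes → false
  org on allow-list: yes → true
  plan ∈ {free, team}: team is in the set → true
  app build number > 448: 461 > 448 is true
  account age ≥ 1769 days: 2011 ≥ 1769 is true
  client = web: web == web is true
  A/B group = control: C == control is false
  NOT global kill-switch active: yes → false
  last request latency ≤ 2239 ms: 439 ≤ 2239 is true
  plan = enterprise: team == enterprise is false
  client = android: web == android is false
  user opted into beta: yes → true
  rollout bucket ≥ 2: 34 ≥ 2 is true
Combine:
[1] false OR true OR false = true
[2.2] NOT false = true
[2] false OR true = true
[3.2] NOT true = false
[3] true OR false = true
[4] true OR true = true
[5] true OR false = true
[6.1] NOT false = true
[6] true OR false = true
[7] true OR false = true
[8.2] NOT true = false
[8] false OR false OR true = true
[root] true AND true AND true AND true AND true AND true AND true AND true = true
Overall: true → enabled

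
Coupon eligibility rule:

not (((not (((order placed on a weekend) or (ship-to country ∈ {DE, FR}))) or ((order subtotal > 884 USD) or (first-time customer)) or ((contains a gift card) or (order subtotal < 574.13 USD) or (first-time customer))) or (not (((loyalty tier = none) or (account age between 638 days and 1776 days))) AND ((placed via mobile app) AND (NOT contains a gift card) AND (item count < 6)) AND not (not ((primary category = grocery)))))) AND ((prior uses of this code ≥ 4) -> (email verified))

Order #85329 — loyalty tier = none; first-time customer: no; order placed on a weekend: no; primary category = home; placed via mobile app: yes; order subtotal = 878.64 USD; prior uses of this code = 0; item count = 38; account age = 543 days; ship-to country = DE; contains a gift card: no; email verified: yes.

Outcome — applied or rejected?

Atomic conditions:
  order placed on a weekend: no → false
  ship-to country ∈ {DE, FR}: DE is in the set → true
  order subtotal > 884 USD: 878.64 > 884 is false
  first-time customer: no → false
  contains a gift card: no → false
  order subtotal < 574.13 USD: 878.64 < 574.13 is false
  loyalty tier = none: none == none is true
  account age between 638 days and 1776 days: 543 in [638, 1776] is false
  placed via mobile app: yes → true
  NOT contains a gift card: no → true
  item count < 6: 38 < 6 is false
  primary category = grocery: home == grocery is false
  prior uses of this code ≥ 4: 0 ≥ 4 is false
  email verified: yes → true
Combine:
[1.1.1.1.1] false OR true = true
[1.1.1.1] NOT true = false
[1.1.1.2] false OR false = false
[1.1.1.3] false OR false OR false = false
[1.1.1] false OR false OR false = false
[1.1.2.1.1] true OR false = true
[1.1.2.1] NOT true = false
[1.1.2.2] true AND true AND false = false
[1.1.2.3.1] NOT false = true
[1.1.2.3] NOT true = false
[1.1.2] false AND false AND false = false
[1.1] false OR false = false
[1] NOT false = true
[2] false → true (antecedent false ⇒ implication holds) = true
[root] true AND true = true
Overall: true → applied

Applied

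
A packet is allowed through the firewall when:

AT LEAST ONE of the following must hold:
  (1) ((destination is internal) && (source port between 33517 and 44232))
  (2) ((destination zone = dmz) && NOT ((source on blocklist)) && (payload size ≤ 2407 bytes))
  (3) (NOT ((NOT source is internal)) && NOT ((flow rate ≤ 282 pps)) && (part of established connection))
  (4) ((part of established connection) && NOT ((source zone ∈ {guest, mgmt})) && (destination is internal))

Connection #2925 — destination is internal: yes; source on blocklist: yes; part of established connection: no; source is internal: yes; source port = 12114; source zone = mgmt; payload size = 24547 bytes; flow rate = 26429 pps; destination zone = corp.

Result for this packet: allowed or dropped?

Atomic conditions:
  destination is internal: yes → true
  source port between 33517 and 44232: 12114 in [33517, 44232] is false
  destination zone = dmz: corp == dmz is false
  source on blocklist: yes → true
  payload size ≤ 2407 bytes: 24547 ≤ 2407 is false
  NOT source is internal: yes → false
  flow rate ≤ 282 pps: 26429 ≤ 282 is false
  part of established connection: no → false
  source zone ∈ {guest, mgmt}: mgmt is in the set → true
Combine:
[1] true AND false = false
[2.2] NOT true = false
[2] false AND false AND false = false
[3.1] NOT false = true
[3.2] NOT false = true
[3] true AND true AND false = false
[4.2] NOT true = false
[4] false AND false AND true = false
[root] false OR false OR false OR false = false
Overall: false → dropped

Dropped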